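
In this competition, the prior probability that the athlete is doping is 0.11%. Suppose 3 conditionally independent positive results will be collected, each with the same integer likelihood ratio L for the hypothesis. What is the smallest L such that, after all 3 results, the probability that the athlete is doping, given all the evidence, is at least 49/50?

Prior odds = 0.0011/0.9989 = 11/9989.
Target odds = 0.98/0.02 = 49.
Need L³ ≥ 49 ÷ (11/9989) = 489461/11.
35³ = 42875 < 489461/11 ≤ 46656 = 36³, so L = 36.

36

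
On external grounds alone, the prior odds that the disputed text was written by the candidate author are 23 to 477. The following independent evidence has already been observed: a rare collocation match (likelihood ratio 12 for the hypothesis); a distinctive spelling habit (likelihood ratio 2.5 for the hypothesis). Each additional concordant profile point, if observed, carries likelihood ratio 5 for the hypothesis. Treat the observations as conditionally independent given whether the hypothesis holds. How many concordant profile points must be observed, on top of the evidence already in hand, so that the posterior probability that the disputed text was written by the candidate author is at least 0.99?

Prior odds = 23/477.
Combined Bayes factor of the evidence already in hand = 12 × 2.5 = 30.
Odds after that evidence = (23/477) × 30 = 230/159.
Target odds = 0.99/0.01 = 99.
Need 5ⁿ ≥ 99 ÷ (230/159) = 15741/230.
5² = 25 falls short of 15741/230 but 5³ = 125 reaches it, so n = 3.

3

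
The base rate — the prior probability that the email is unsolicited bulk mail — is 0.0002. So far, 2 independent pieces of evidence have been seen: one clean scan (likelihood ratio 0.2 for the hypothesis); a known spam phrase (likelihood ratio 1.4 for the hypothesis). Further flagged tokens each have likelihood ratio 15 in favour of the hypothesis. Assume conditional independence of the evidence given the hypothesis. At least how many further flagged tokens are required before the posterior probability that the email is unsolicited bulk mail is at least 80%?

Prior odds = 0.0002/0.9998 = 1/4999.
Combined Bayes factor of the evidence already in hand = 0.2 × 1.4 = 0.28.
Odds after that evidence = (1/4999) × 0.28 = 7/124975.
Target odds = 0.8/0.2 = 4.
Need 15ⁿ ≥ 4 ÷ (7/124975) = 499900/7.
15⁴ = 50625 falls short of 499900/7 but 15⁵ = 759375 reaches it, so n = 5.

5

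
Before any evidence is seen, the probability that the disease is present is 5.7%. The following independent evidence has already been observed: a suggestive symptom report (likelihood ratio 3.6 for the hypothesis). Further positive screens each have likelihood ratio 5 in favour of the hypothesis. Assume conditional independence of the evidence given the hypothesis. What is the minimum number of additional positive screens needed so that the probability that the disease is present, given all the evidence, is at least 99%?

4

Prior odds = 0.057/0.943 = 57/943.
Bayes factor of the evidence already in hand = 3.6.
Odds after that evidence = (57/943) × 3.6 = 1026/4715.
Target odds = 0.99/0.01 = 99.
Need 5ⁿ ≥ 99 ÷ (1026/4715) = 51865/114.
5³ = 125 falls short of 51865/114 but 5⁴ = 625 reaches it, so n = 4.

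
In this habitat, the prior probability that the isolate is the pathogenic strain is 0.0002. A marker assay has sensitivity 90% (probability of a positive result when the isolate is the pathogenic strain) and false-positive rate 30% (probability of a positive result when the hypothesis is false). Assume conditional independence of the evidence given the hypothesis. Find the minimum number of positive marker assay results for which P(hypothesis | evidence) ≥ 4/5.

10

Prior odds: 0.0002 ÷ 0.9998 = 1/4999.
Likelihood ratio of a positive result = 0.9/0.3 = 3.
Target odds: 0.8 ÷ 0.2 = 4.
Need (1/4999) × 3ⁿ ≥ 4, i.e. 3ⁿ ≥ 19996.
3⁹ = 19683 falls short of 19996 but 3¹⁰ = 59049 reaches it, so n = 10.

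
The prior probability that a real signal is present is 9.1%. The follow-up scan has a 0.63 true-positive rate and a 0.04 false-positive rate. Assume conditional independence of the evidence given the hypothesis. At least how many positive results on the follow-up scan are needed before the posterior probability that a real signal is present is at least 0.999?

Prior odds = 0.091/0.909 = 91/909.
Likelihood ratio of a positive result = 0.63/0.04 = 15.75.
Target odds: 0.999 ÷ 0.001 = 999.
Need (91/909) × 15.75ⁿ ≥ 999, i.e. 15.75ⁿ ≥ 908091/91.
15.75³ = 3906.984375 falls short of 908091/91 but 15.75⁴ = 15752961/256 reaches it, so n = 4.

4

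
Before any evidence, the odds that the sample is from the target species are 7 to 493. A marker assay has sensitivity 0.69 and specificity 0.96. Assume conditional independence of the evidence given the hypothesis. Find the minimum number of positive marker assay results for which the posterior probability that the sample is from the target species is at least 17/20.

Prior odds = 7/493.
False-positive rate = 1 − 0.96 = 0.04; likelihood ratio of a positive = 0.69/0.04 = 17.25.
Target posterior odds = 0.85/0.15 = 17/3.
Need (7/493) × 17.25ⁿ ≥ 17/3, i.e. 17.25ⁿ ≥ 8381/21.
17.25² = 297.5625 falls short of 8381/21 but 17.25³ = 5132.953125 reaches it, so n = 3.

3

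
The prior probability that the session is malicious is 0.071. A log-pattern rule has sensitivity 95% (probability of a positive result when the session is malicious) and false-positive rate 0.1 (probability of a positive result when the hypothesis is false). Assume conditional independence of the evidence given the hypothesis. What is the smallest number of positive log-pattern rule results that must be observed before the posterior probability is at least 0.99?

Prior odds: 0.071 ÷ 0.929 = 71/929.
Likelihood ratio of a positive result = 0.95/0.1 = 9.5.
Target posterior odds = 0.99/0.01 = 99.
Need (71/929) × 9.5ⁿ ≥ 99, i.e. 9.5ⁿ ≥ 91971/71.
9.5³ = 857.375 falls short of 91971/71 but 9.5⁴ = 8145.0625 reaches it, so n = 4.

4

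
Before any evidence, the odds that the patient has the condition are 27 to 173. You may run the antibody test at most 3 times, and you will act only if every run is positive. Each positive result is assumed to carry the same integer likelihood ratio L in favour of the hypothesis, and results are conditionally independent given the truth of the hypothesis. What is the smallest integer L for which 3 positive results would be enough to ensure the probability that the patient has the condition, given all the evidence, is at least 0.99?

9

Prior odds = 27/173.
Target odds = 0.99/0.01 = 99.
Need L³ ≥ 99 ÷ (27/173) = 1903/3.
8³ = 512 < 1903/3 ≤ 729 = 9³, so L = 9.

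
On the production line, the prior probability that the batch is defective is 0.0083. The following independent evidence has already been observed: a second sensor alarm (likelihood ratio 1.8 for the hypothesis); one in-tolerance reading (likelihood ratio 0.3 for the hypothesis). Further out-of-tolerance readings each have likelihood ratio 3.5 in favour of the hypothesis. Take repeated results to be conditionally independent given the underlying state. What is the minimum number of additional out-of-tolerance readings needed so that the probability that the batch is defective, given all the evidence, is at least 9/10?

7

Prior odds = 0.0083/0.9917 = 83/9917.
Combined Bayes factor of the evidence already in hand = 1.8 × 0.3 = 0.54.
Odds after that evidence = (83/9917) × 0.54 = 2241/495850.
Target odds = 0.9/0.1 = 9.
Need 3.5ⁿ ≥ 9 ÷ (2241/495850) = 495850/249.
3.5⁶ = 1838.265625 falls short of 495850/249 but 3.5⁷ = 823543/128 reaches it, so n = 7.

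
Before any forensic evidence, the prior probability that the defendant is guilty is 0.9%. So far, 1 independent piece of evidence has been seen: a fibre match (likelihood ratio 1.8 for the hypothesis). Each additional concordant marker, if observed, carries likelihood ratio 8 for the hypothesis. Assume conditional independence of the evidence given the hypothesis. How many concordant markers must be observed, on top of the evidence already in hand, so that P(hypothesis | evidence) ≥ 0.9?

4

Prior odds = 0.009/0.991 = 9/991.
Bayes factor of the evidence already in hand = 1.8.
Odds after that evidence = (9/991) × 1.8 = 81/4955.
Target odds = 0.9/0.1 = 9.
Need 8ⁿ ≥ 9 ÷ (81/4955) = 4955/9.
8³ = 512 falls short of 4955/9 but 8⁴ = 4096 reaches it, so n = 4.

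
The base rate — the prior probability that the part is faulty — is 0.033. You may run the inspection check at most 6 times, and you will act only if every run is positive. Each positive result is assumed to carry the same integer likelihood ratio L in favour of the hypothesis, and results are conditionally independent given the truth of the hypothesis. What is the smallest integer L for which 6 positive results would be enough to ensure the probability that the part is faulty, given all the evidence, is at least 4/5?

3

Prior odds = 0.033/0.967 = 33/967.
Target odds = 0.8/0.2 = 4.
Need L⁶ ≥ 4 ÷ (33/967) = 3868/33.
2⁶ = 64 < 3868/33 ≤ 729 = 3⁶, so L = 3.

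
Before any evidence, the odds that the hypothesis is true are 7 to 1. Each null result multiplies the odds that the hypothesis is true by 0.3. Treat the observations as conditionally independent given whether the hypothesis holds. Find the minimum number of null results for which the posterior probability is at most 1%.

Prior odds = 7.
Likelihood ratio per null result = 0.3.
Target posterior odds = 0.01/0.99 = 1/99.
Need 7 × 0.3ⁿ ≤ 1/99, i.e. 0.3ⁿ ≤ 1/693.
0.3⁵ = 243/100000 is still above 1/693 but 0.3⁶ = 729/1000000 is at or below it, so n = 6.

6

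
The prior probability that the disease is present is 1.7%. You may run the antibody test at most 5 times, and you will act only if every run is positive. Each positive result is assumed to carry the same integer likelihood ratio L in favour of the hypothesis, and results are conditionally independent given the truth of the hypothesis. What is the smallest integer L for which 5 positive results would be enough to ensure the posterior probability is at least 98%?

Prior odds = 0.017/0.983 = 17/983.
Target odds = 0.98/0.02 = 49.
Need L⁵ ≥ 49 ÷ (17/983) = 48167/17.
4⁵ = 1024 < 48167/17 ≤ 3125 = 5⁵, so L = 5.

5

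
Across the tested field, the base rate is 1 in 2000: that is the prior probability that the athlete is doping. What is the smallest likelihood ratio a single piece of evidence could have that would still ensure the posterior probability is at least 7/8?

Prior odds = 0.0005/0.9995 = 1/1999.
Target odds = 0.875/0.125 = 7.
Required Bayes factor = 7 ÷ (1/1999) = 13993.

13993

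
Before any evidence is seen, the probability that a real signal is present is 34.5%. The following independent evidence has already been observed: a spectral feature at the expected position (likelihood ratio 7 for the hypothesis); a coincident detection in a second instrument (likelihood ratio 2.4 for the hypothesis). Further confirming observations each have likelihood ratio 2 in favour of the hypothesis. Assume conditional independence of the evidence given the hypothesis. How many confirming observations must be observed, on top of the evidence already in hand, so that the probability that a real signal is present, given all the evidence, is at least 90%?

1

Prior odds = 0.345/0.655 = 69/131.
Combined Bayes factor of the evidence already in hand = 7 × 2.4 = 16.8.
Odds after that evidence = (69/131) × 16.8 = 5796/655.
Target odds = 0.9/0.1 = 9.
Need 2ⁿ ≥ 9 ÷ (5796/655) = 655/644.
2¹ = 2, which meets the required 655/644; so n = 1.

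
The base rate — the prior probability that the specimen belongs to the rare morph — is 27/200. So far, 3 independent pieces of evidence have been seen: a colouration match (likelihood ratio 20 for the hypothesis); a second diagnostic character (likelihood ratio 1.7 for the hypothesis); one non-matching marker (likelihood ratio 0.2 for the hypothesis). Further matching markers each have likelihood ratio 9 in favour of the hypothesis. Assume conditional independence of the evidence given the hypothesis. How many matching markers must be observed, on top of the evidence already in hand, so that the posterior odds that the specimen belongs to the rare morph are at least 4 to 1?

1

Prior odds = 0.135/0.865 = 27/173.
Combined Bayes factor of the evidence already in hand = 20 × 1.7 × 0.2 = 6.8.
Odds after that evidence = (27/173) × 6.8 = 918/865.
Target odds = 4.
Need 9ⁿ ≥ 4 ÷ (918/865) = 1730/459.
9¹ = 9, which meets the required 1730/459; so n = 1.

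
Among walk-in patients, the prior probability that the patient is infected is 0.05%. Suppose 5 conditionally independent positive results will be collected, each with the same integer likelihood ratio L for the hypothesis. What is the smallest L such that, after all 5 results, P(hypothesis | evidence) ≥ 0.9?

Prior odds = 0.0005/0.9995 = 1/1999.
Target odds = 0.9/0.1 = 9.
Need L⁵ ≥ 9 ÷ (1/1999) = 17991.
7⁵ = 16807 < 17991 ≤ 32768 = 8⁵, so L = 8.

8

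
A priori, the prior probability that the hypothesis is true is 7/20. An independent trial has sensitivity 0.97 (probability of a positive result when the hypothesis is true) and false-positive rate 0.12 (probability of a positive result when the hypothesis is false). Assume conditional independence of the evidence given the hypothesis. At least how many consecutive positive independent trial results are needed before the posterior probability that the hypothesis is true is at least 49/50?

3

Prior odds = 0.35/0.65 = 7/13.
Likelihood ratio of a positive result = 0.97/0.12 = 97/12.
Target odds: 0.98 ÷ 0.02 = 49.
Need (7/13) × (97/12)ⁿ ≥ 49, i.e. (97/12)ⁿ ≥ 91.
(97/12)² = 9409/144 falls short of 91 but (97/12)³ = 912673/1728 reaches it, so n = 3.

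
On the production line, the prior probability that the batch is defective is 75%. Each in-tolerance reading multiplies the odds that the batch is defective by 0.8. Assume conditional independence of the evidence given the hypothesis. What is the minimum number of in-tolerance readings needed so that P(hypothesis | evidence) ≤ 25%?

10

Prior odds = 0.75/0.25 = 3.
Likelihood ratio per in-tolerance reading = 0.8.
Target posterior odds = 0.25/0.75 = 1/3.
Require 0.8ⁿ ≤ 1/3 ÷ 3 = 1/9.
0.8⁹ = 262144/1953125 is still above 1/9 but 0.8¹⁰ = 1048576/9765625 is at or below it, so n = 10.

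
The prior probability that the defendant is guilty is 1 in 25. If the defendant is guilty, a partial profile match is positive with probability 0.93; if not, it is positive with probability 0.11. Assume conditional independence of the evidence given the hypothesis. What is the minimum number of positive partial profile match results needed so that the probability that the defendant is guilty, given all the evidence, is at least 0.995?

Prior odds: 0.04 ÷ 0.96 = 1/24.
Likelihood ratio of a positive = 0.93/0.11 = 93/11.
Target posterior odds = 0.995/0.005 = 199.
Require (93/11)ⁿ ≥ 199 ÷ (1/24) = 4776.
(93/11)³ = 804357/1331 falls short of 4776 but (93/11)⁴ = 74805201/14641 reaches it, so n = 4.

4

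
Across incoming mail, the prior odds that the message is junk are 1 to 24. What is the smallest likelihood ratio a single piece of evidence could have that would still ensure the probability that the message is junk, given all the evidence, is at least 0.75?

Prior odds = 1/24.
Target odds = 0.75/0.25 = 3.
Required Bayes factor = 3 ÷ (1/24) = 72.

72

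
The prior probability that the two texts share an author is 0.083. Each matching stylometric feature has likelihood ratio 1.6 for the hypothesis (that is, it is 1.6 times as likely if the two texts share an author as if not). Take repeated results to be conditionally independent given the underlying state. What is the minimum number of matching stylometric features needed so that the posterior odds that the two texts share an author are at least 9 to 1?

Prior odds = 0.083/0.917 = 83/917.
Likelihood ratio per matching stylometric feature = 1.6.
Target odds = 9.
Need (83/917) × 1.6ⁿ ≥ 9, i.e. 1.6ⁿ ≥ 8253/83.
1.6⁹ = 134217728/1953125 falls short of 8253/83 but 1.6¹⁰ ≈109.951 reaches it, so n = 10.

10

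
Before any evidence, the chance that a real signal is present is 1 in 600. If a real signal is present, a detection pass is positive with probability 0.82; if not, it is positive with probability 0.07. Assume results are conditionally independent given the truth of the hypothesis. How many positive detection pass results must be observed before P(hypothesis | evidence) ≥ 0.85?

Prior odds: (1/600) ÷ (599/600) = 1/599.
Likelihood ratio of a positive = 0.82/0.07 = 82/7.
Target posterior odds = 0.85/0.15 = 17/3.
Require (82/7)ⁿ ≥ 17/3 ÷ (1/599) = 10183/3.
(82/7)³ = 551368/343 falls short of 10183/3 but (82/7)⁴ = 45212176/2401 reaches it, so n = 4.

4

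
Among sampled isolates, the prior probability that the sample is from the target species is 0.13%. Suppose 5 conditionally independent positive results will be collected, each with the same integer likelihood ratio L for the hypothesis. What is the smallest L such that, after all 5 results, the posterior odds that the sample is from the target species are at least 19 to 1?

7

Prior odds = 0.0013/0.9987 = 13/9987.
Target odds = 19.
Need L⁵ ≥ 19 ÷ (13/9987) = 189753/13.
6⁵ = 7776 < 189753/13 ≤ 16807 = 7⁵, so L = 7.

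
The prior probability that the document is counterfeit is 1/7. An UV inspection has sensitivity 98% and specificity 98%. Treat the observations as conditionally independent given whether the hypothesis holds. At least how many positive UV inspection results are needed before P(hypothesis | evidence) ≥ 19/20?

Prior odds: (1/7) ÷ (6/7) = 1/6.
False-positive rate = 1 − 0.98 = 0.02; likelihood ratio of a positive = 0.98/0.02 = 49.
Target posterior odds = 0.95/0.05 = 19.
Need (1/6) × 49ⁿ ≥ 19, i.e. 49ⁿ ≥ 114.
49¹ = 49 falls short of 114 but 49² = 2401 reaches it, so n = 2.

2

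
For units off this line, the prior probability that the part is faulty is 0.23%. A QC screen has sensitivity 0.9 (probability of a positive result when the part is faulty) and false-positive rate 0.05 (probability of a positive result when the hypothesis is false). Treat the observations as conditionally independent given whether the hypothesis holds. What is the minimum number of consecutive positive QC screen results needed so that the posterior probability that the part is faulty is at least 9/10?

Prior odds = 0.0023/0.9977 = 23/9977.
Likelihood ratio of a positive result = 0.9/0.05 = 18.
Target odds: 0.9 ÷ 0.1 = 9.
Require 18ⁿ ≥ 9 ÷ (23/9977) = 89793/23.
18² = 324 falls short of 89793/23 but 18³ = 5832 reaches it, so n = 3.

3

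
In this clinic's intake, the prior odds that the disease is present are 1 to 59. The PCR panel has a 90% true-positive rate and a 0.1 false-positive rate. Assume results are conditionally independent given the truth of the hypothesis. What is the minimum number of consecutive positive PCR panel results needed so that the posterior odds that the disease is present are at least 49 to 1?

Prior odds = 1/59.
Likelihood ratio of a positive result = 0.9/0.1 = 9.
Target odds = 49.
Need (1/59) × 9ⁿ ≥ 49, i.e. 9ⁿ ≥ 2891.
9³ = 729 falls short of 2891 but 9⁴ = 6561 reaches it, so n = 4.

4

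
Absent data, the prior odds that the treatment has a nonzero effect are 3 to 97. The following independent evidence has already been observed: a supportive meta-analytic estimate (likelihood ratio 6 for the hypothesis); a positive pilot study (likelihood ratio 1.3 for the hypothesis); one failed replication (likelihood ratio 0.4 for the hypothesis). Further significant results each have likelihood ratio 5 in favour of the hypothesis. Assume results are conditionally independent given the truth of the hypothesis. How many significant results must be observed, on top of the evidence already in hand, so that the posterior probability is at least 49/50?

Prior odds = 3/97.
Combined Bayes factor of the evidence already in hand = 6 × 1.3 × 0.4 = 3.12.
Odds after that evidence = (3/97) × 3.12 = 234/2425.
Target odds = 0.98/0.02 = 49.
Need 5ⁿ ≥ 49 ÷ (234/2425) = 118825/234.
5³ = 125 falls short of 118825/234 but 5⁴ = 625 reaches it, so n = 4.

4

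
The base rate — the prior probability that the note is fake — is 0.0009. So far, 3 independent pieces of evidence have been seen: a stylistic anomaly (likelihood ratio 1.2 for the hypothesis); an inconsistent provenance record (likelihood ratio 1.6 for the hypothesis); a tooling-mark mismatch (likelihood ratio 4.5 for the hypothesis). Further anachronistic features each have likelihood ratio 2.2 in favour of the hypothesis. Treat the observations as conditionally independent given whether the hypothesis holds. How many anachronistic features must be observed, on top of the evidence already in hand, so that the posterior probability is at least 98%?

12

Prior odds = 0.0009/0.9991 = 9/9991.
Combined Bayes factor of the evidence already in hand = 1.2 × 1.6 × 4.5 = 8.64.
Odds after that evidence = (9/9991) × 8.64 = 1944/249775.
Target odds = 0.98/0.02 = 49.
Need 2.2ⁿ ≥ 49 ÷ (1944/249775) = 12238975/1944.
2.2¹¹ ≈5843.18 falls short of 12238975/1944 but 2.2¹² ≈12855 reaches it, so n = 12.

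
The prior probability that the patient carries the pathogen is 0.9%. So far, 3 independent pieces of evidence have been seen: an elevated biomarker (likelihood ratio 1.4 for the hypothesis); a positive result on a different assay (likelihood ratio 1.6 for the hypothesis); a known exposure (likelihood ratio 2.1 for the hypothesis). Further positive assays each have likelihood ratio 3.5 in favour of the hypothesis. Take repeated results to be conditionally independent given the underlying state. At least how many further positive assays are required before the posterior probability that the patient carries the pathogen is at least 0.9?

Prior odds = 0.009/0.991 = 9/991.
Combined Bayes factor of the evidence already in hand = 1.4 × 1.6 × 2.1 = 4.704.
Odds after that evidence = (9/991) × 4.704 = 5292/123875.
Target odds = 0.9/0.1 = 9.
Need 3.5ⁿ ≥ 9 ÷ (5292/123875) = 123875/588.
3.5⁴ = 150.0625 falls short of 123875/588 but 3.5⁵ = 525.21875 reaches it, so n = 5.

5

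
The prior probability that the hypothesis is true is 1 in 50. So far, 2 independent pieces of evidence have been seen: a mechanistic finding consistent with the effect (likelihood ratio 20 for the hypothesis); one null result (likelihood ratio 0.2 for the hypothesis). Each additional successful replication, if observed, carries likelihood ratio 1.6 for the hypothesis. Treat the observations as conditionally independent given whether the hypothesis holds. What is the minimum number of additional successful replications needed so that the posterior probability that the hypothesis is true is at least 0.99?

16

Prior odds = 0.02/0.98 = 1/49.
Combined Bayes factor of the evidence already in hand = 20 × 0.2 = 4.
Odds after that evidence = (1/49) × 4 = 4/49.
Target odds = 0.99/0.01 = 99.
Need 1.6ⁿ ≥ 99 ÷ (4/49) = 1212.75.
1.6¹⁵ ≈1152.92 falls short of 1212.75 but 1.6¹⁶ ≈1844.67 reaches it, so n = 16.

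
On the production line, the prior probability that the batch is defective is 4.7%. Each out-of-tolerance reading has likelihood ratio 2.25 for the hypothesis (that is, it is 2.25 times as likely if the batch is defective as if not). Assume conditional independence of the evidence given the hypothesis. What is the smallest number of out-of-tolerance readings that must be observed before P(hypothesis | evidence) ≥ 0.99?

10

Prior odds: 0.047 ÷ 0.953 = 47/953.
Likelihood ratio per out-of-tolerance reading = 2.25.
Target posterior odds = 0.99/0.01 = 99.
Require 2.25ⁿ ≥ 99 ÷ (47/953) = 94347/47.
2.25⁹ = 387420489/262144 falls short of 94347/47 but 2.25¹⁰ ≈3325.26 reaches it, so n = 10.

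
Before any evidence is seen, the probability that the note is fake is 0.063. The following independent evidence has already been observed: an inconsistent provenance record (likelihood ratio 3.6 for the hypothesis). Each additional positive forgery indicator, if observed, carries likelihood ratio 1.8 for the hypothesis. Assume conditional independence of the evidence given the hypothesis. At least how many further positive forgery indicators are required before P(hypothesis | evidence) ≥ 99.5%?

Prior odds = 0.063/0.937 = 63/937.
Bayes factor of the evidence already in hand = 3.6.
Odds after that evidence = (63/937) × 3.6 = 1134/4685.
Target odds = 0.995/0.005 = 199.
Need 1.8ⁿ ≥ 199 ÷ (1134/4685) = 932315/1134.
1.8¹¹ ≈642.684 falls short of 932315/1134 but 1.8¹² ≈1156.83 reaches it, so n = 12.

12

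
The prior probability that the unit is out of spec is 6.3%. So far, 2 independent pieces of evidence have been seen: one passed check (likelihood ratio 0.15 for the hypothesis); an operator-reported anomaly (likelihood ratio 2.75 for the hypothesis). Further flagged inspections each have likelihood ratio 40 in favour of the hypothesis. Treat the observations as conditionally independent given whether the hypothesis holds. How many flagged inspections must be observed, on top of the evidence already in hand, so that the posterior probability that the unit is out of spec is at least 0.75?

Prior odds = 0.063/0.937 = 63/937.
Combined Bayes factor of the evidence already in hand = 0.15 × 2.75 = 0.4125.
Odds after that evidence = (63/937) × 0.4125 = 2079/74960.
Target odds = 0.75/0.25 = 3.
Need 40ⁿ ≥ 3 ÷ (2079/74960) = 74960/693.
40¹ = 40 falls short of 74960/693 but 40² = 1600 reaches it, so n = 2.

2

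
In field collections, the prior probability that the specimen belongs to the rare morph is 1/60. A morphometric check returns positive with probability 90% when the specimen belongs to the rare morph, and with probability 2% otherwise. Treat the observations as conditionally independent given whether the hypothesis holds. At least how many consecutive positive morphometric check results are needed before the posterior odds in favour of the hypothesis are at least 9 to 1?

Prior odds: (1/60) ÷ (59/60) = 1/59.
Likelihood ratio of a positive result = 0.9/0.02 = 45.
Target odds = 9.
Need (1/59) × 45ⁿ ≥ 9, i.e. 45ⁿ ≥ 531.
45¹ = 45 falls short of 531 but 45² = 2025 reaches it, so n = 2.

2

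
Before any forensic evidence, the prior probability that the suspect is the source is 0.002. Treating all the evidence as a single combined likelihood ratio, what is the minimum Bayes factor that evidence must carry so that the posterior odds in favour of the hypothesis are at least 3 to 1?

1497

Prior odds = 0.002/0.998 = 1/499.
Target odds = 3.
Required Bayes factor = 3 ÷ (1/499) = 1497.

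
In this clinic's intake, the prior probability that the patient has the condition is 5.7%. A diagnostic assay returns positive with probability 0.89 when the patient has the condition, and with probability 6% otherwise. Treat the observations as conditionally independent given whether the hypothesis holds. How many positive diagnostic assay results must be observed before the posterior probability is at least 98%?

3

Prior odds = 0.057/0.943 = 57/943.
Likelihood ratio of a positive result = 0.89/0.06 = 89/6.
Target odds: 0.98 ÷ 0.02 = 49.
Require (89/6)ⁿ ≥ 49 ÷ (57/943) = 46207/57.
(89/6)² = 7921/36 falls short of 46207/57 but (89/6)³ = 704969/216 reaches it, so n = 3.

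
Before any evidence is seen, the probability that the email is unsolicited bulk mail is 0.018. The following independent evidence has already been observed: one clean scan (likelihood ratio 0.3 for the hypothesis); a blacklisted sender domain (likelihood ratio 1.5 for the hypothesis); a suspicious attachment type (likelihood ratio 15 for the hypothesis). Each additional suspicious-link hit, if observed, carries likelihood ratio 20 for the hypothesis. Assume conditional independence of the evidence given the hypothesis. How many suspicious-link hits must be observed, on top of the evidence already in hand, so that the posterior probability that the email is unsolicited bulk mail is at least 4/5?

2

Prior odds = 0.018/0.982 = 9/491.
Combined Bayes factor of the evidence already in hand = 0.3 × 1.5 × 15 = 6.75.
Odds after that evidence = (9/491) × 6.75 = 243/1964.
Target odds = 0.8/0.2 = 4.
Need 20ⁿ ≥ 4 ÷ (243/1964) = 7856/243.
20¹ = 20 falls short of 7856/243 but 20² = 400 reaches it, so n = 2.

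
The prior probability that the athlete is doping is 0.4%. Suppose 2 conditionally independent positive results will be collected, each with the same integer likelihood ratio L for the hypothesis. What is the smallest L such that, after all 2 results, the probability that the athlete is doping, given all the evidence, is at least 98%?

Prior odds = 0.004/0.996 = 1/249.
Target odds = 0.98/0.02 = 49.
Need L² ≥ 49 ÷ (1/249) = 12201.
110² = 12100 < 12201 ≤ 12321 = 111², so L = 111.

111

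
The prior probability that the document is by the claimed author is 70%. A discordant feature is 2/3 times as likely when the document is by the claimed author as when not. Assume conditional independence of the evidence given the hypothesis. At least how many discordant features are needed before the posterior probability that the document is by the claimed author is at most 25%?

Prior odds: 0.7 ÷ 0.3 = 7/3.
Likelihood ratio per discordant feature = 2/3.
Target odds: 0.25 ÷ 0.75 = 1/3.
Require (2/3)ⁿ ≤ 1/3 ÷ (7/3) = 1/7.
(2/3)⁴ = 16/81 is still above 1/7 but (2/3)⁵ = 32/243 is at or below it, so n = 5.

5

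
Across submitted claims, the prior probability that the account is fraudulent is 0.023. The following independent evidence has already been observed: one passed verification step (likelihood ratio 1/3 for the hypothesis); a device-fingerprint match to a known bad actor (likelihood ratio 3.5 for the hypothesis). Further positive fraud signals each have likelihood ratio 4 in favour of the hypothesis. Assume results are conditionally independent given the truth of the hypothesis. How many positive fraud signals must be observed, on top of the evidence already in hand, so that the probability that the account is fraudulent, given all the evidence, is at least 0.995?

Prior odds = 0.023/0.977 = 23/977.
Combined Bayes factor of the evidence already in hand = (1/3) × 3.5 = 7/6.
Odds after that evidence = (23/977) × 7/6 = 161/5862.
Target odds = 0.995/0.005 = 199.
Need 4ⁿ ≥ 199 ÷ (161/5862) = 1166538/161.
4⁶ = 4096 falls short of 1166538/161 but 4⁷ = 16384 reaches it, so n = 7.

7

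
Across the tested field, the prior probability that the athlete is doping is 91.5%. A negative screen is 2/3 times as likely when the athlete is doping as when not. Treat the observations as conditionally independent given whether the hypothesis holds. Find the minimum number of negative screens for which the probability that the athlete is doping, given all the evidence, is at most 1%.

Prior odds = 0.915/0.085 = 183/17.
Likelihood ratio per negative screen = 2/3.
Target posterior odds = 0.01/0.99 = 1/99.
Need (183/17) × (2/3)ⁿ ≤ 1/99, i.e. (2/3)ⁿ ≤ 17/18117.
(2/3)¹⁷ = 131072/129140163 is still above 17/18117 but (2/3)¹⁸ = 262144/387420489 is at or below it, so n = 18.

18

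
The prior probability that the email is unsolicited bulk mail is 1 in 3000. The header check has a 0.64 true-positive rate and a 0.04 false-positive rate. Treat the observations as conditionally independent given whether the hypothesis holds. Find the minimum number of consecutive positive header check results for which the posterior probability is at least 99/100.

Prior odds: (1/3000) ÷ (2999/3000) = 1/2999.
Likelihood ratio of a positive result = 0.64/0.04 = 16.
Target odds: 0.99 ÷ 0.01 = 99.
Require 16ⁿ ≥ 99 ÷ (1/2999) = 296901.
16⁴ = 65536 falls short of 296901 but 16⁵ = 1048576 reaches it, so n = 5.

5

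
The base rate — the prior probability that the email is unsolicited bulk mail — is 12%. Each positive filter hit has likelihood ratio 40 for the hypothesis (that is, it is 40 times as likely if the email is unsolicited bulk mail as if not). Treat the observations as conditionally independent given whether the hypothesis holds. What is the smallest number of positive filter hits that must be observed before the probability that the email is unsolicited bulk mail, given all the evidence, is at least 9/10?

Prior odds = 0.12/0.88 = 3/22.
Likelihood ratio per positive filter hit = 40.
Target posterior odds = 0.9/0.1 = 9.
Require 40ⁿ ≥ 9 ÷ (3/22) = 66.
40¹ = 40 falls short of 66 but 40² = 1600 reaches it, so n = 2.

2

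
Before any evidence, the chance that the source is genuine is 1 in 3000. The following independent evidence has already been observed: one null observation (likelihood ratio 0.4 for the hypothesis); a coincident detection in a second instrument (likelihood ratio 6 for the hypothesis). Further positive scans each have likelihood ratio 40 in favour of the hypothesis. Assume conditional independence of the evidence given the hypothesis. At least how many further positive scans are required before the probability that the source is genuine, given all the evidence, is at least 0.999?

4

Prior odds = (1/3000)/(2999/3000) = 1/2999.
Combined Bayes factor of the evidence already in hand = 0.4 × 6 = 2.4.
Odds after that evidence = (1/2999) × 2.4 = 12/14995.
Target odds = 0.999/0.001 = 999.
Need 40ⁿ ≥ 999 ÷ (12/14995) = 1248333.75.
40³ = 64000 falls short of 1248333.75 but 40⁴ = 2560000 reaches it, so n = 4.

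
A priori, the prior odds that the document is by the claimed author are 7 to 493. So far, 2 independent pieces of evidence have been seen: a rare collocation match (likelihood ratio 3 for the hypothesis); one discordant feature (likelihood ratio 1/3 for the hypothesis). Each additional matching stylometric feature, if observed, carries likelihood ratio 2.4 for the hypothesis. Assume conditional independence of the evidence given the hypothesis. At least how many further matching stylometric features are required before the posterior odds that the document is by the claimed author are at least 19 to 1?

Prior odds = 7/493.
Combined Bayes factor of the evidence already in hand = 3 × (1/3) = 1.
Odds after that evidence = (7/493) × 1 = 7/493.
Target odds = 19.
Need 2.4ⁿ ≥ 19 ÷ (7/493) = 9367/7.
2.4⁸ = 429981696/390625 falls short of 9367/7 but 2.4⁹ ≈2641.81 reaches it, so n = 9.

9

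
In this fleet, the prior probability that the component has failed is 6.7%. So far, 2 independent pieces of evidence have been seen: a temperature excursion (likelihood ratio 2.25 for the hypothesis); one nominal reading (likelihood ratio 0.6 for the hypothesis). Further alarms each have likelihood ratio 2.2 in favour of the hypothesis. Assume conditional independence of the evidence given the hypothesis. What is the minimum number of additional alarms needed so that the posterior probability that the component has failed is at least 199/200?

Prior odds = 0.067/0.933 = 67/933.
Combined Bayes factor of the evidence already in hand = 2.25 × 0.6 = 1.35.
Odds after that evidence = (67/933) × 1.35 = 603/6220.
Target odds = 0.995/0.005 = 199.
Need 2.2ⁿ ≥ 199 ÷ (603/6220) = 1237780/603.
2.2⁹ ≈1207.27 falls short of 1237780/603 but 2.2¹⁰ ≈2655.99 reaches it, so n = 10.

10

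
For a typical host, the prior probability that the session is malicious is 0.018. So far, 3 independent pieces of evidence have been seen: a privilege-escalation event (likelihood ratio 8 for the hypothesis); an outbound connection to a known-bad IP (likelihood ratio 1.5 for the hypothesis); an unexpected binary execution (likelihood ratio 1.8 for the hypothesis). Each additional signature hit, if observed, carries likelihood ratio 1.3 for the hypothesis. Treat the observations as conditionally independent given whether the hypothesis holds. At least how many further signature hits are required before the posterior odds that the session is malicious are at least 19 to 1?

Prior odds = 0.018/0.982 = 9/491.
Combined Bayes factor of the evidence already in hand = 8 × 1.5 × 1.8 = 21.6.
Odds after that evidence = (9/491) × 21.6 = 972/2455.
Target odds = 19.
Need 1.3ⁿ ≥ 19 ÷ (972/2455) = 46645/972.
1.3¹⁴ ≈39.3738 falls short of 46645/972 but 1.3¹⁵ ≈51.1859 reaches it, so n = 15.

15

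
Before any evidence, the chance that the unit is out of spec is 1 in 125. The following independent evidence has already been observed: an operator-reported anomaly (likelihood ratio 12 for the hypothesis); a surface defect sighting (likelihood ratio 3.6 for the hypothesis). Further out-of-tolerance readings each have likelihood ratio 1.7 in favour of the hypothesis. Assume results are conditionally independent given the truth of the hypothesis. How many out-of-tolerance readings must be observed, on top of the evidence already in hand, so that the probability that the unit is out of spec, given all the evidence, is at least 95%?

8

Prior odds = 0.008/0.992 = 1/124.
Combined Bayes factor of the evidence already in hand = 12 × 3.6 = 43.2.
Odds after that evidence = (1/124) × 43.2 = 54/155.
Target odds = 0.95/0.05 = 19.
Need 1.7ⁿ ≥ 19 ÷ (54/155) = 2945/54.
1.7⁷ = 410338673/10000000 falls short of 2945/54 but 1.7⁸ ≈69.7576 reaches it, so n = 8.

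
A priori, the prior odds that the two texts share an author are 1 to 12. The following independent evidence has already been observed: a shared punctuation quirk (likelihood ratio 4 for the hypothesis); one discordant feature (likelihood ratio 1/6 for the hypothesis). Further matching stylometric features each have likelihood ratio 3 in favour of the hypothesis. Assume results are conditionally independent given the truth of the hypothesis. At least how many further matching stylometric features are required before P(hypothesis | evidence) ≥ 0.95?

6

Prior odds = 1/12.
Combined Bayes factor of the evidence already in hand = 4 × (1/6) = 2/3.
Odds after that evidence = (1/12) × 2/3 = 1/18.
Target odds = 0.95/0.05 = 19.
Need 3ⁿ ≥ 19 ÷ (1/18) = 342.
3⁵ = 243 falls short of 342 but 3⁶ = 729 reaches it, so n = 6.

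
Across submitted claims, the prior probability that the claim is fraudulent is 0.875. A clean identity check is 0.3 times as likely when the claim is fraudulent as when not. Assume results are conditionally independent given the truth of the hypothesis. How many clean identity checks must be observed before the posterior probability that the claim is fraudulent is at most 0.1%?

8

Prior odds = 0.875/0.125 = 7.
Likelihood ratio per clean identity check = 0.3.
Target odds: 0.001 ÷ 0.999 = 1/999.
Need 7 × 0.3ⁿ ≤ 1/999, i.e. 0.3ⁿ ≤ 1/6993.
0.3⁷ = 2187/10000000 is still above 1/6993 but 0.3⁸ = 6561/100000000 is at or below it, so n = 8.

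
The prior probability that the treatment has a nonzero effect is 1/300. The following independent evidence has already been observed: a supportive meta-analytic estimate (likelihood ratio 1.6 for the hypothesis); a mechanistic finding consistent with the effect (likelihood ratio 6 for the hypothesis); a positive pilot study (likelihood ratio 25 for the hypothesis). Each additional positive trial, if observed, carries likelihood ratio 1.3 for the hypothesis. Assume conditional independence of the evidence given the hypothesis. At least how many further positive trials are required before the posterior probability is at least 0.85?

8

Prior odds = (1/300)/(299/300) = 1/299.
Combined Bayes factor of the evidence already in hand = 1.6 × 6 × 25 = 240.
Odds after that evidence = (1/299) × 240 = 240/299.
Target odds = 0.85/0.15 = 17/3.
Need 1.3ⁿ ≥ 17/3 ÷ (240/299) = 5083/720.
1.3⁷ = 62748517/10000000 falls short of 5083/720 but 1.3⁸ = 815730721/100000000 reaches it, so n = 8.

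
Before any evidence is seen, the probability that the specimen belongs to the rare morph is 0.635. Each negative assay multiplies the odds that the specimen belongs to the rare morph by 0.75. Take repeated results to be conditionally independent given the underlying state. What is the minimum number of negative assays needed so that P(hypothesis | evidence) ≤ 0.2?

7

Prior odds = 0.635/0.365 = 127/73.
Likelihood ratio per negative assay = 0.75.
Target posterior odds = 0.2/0.8 = 0.25.
Need (127/73) × 0.75ⁿ ≤ 0.25, i.e. 0.75ⁿ ≤ 73/508.
0.75⁶ = 729/4096 is still above 73/508 but 0.75⁷ = 2187/16384 is at or below it, so n = 7.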